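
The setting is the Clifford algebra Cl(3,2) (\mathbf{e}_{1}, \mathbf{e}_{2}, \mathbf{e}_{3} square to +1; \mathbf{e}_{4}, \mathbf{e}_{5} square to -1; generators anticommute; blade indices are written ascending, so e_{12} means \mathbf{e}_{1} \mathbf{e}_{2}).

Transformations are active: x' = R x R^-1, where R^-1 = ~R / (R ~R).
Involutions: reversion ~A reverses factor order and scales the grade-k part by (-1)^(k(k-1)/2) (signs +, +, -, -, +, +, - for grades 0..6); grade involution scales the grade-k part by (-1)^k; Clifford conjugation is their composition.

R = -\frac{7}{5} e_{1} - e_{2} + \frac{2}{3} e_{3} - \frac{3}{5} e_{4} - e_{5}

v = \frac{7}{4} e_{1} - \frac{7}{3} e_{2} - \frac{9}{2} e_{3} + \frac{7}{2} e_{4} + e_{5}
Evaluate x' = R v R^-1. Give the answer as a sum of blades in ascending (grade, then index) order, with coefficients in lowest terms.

~R = -\frac{7}{5} e_{1} - e_{2} + \frac{2}{3} e_{3} - \frac{3}{5} e_{4} - e_{5}, and R ~R = \frac{92}{45}, so R^-1 = ~R / (\frac{92}{45}).
R v = -\frac{1}{60} + \frac{301}{60} e_{12} + \frac{77}{15} e_{13} - \frac{77}{20} e_{14} + \frac{7}{20} e_{15} + \frac{109}{18} e_{23} - \frac{49}{10} e_{24} - \frac{10}{3} e_{25} - \frac{11}{30} e_{34} - \frac{23}{6} e_{35} + \frac{29}{10} e_{45}
Answer: -\frac{1589}{920} e_{1} + \frac{1297}{552} e_{2} + \frac{413}{92} e_{3} - \frac{3211}{920} e_{4} - \frac{181}{184} e_{5}


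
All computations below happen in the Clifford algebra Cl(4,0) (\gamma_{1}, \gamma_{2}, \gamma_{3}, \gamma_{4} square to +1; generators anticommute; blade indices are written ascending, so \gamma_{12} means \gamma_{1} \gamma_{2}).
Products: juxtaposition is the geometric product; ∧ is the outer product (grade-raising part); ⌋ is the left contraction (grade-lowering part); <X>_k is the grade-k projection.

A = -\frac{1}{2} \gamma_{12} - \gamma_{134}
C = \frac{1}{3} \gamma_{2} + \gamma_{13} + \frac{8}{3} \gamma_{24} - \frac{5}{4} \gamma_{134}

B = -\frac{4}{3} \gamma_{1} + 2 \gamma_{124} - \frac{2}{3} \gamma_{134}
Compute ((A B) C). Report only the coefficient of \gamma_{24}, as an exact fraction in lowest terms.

step 1: -\frac{2}{3} - \frac{2}{3} \gamma_{2} + \gamma_{4} - 2 \gamma_{23} + \frac{4}{3} \gamma_{34} - \frac{1}{3} \gamma_{234}
step 2: -\frac{2}{9} + \frac{5}{3} \gamma_{1} - \frac{26}{9} \gamma_{2} - \frac{2}{9} \gamma_{3} - \frac{16}{9} \gamma_{4} - \frac{19}{12} \gamma_{12} - \frac{23}{12} \gamma_{13} - \frac{4}{3} \gamma_{14} + \frac{32}{9} \gamma_{23} - \frac{19}{9} \gamma_{24} + \frac{47}{9} \gamma_{34} + \frac{2}{3} \gamma_{123} + \frac{13}{6} \gamma_{124} + \frac{11}{6} \gamma_{134} + \frac{4}{9} \gamma_{234} - \frac{5}{6} \gamma_{1234}
Answer: -\frac{19}{9}


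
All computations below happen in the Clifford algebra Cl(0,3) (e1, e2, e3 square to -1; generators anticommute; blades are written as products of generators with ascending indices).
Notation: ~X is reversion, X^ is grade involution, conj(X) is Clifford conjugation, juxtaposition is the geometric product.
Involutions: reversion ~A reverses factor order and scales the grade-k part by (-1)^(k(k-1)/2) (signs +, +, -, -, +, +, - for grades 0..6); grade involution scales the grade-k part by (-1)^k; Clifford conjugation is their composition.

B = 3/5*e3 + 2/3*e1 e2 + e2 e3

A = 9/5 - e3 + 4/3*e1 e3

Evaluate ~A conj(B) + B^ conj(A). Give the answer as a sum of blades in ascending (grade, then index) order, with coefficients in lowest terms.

first term: -3/5 - 4/5*e1 + e2 - 27/25*e3 + 2/15*e1 e2 - 121/45*e2 e3 + 2/3*e1 e2 e3
second term: 3/5 + 4/5*e1 - e2 - 27/25*e3 + 38/15*e1 e2 + 41/45*e2 e3 + 2/3*e1 e2 e3
Answer: -54/25*e3 + 8/3*e1 e2 - 16/9*e2 e3 + 4/3*e1 e2 e3


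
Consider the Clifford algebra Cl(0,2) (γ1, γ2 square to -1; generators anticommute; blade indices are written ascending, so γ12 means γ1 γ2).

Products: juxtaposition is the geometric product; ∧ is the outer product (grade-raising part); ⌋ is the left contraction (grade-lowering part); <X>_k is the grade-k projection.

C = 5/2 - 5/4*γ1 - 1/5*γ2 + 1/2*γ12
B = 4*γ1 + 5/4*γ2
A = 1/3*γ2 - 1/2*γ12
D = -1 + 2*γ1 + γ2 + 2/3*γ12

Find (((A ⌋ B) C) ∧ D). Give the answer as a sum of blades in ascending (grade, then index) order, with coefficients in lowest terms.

step 1: -5/12
step 2: -25/24 + 25/48*γ1 + 1/12*γ2 - 5/24*γ12
step 3: 25/24 - 125/48*γ1 - 9/8*γ2 - 19/144*γ12
Answer: 25/24 - 125/48*γ1 - 9/8*γ2 - 19/144*γ12


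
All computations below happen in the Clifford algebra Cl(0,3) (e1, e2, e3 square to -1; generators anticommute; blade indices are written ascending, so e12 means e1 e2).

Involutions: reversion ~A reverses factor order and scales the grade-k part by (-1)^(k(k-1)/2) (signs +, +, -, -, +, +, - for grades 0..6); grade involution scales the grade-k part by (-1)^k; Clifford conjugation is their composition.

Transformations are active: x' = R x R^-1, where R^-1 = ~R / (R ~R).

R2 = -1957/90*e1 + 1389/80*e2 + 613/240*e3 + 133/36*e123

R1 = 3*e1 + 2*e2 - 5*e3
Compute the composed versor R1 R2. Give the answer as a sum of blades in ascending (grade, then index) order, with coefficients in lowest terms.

Distribute over the terms of R1 (each basis-blade product reordered to ascending indices, repeated generators contracted through their squares):
(3*e1) R2 = 1957/30 + 4167/80*e12 + 613/80*e13 - 133/12*e23
(2*e2) R2 = -1389/40 + 1957/45*e12 + 133/18*e13 + 613/120*e23
(-5*e3) R2 = 613/48 + 665/36*e12 - 1957/18*e13 + 1389/16*e23
Summing the partial products and collecting blades:
Answer: 10387/240 + 16423/144*e12 - 22481/240*e13 + 6467/80*e23


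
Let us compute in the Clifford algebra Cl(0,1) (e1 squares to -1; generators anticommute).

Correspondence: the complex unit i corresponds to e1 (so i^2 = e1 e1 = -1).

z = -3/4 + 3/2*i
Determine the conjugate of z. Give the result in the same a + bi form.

In blades: z = -3/4 + 3/2*e1.
Conjugation here is Clifford conjugation: the scalar is fixed and the grade-1 and grade-2 blades all flip sign, giving -3/4 - 3/2*e1; translating back:
Answer: -3/4 - 3/2*i


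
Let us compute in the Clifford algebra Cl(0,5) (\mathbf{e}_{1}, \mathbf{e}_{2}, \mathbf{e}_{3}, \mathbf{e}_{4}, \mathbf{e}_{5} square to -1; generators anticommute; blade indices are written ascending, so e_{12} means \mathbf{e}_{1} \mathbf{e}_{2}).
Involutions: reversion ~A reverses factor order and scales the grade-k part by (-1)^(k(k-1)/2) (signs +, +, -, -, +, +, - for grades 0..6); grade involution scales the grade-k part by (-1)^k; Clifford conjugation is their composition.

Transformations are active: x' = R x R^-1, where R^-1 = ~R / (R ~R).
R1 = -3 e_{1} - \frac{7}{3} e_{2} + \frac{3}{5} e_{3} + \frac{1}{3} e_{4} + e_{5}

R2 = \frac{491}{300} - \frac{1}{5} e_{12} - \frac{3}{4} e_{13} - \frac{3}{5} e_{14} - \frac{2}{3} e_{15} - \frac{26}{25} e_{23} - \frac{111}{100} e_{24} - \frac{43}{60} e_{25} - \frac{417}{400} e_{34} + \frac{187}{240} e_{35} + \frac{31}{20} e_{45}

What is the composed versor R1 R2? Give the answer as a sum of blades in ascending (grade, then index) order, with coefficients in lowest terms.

Distribute over the terms of R1 (each basis-blade product reordered to ascending indices, repeated generators contracted through their squares):
(-3 e_{1}) R2 = -\frac{491}{100} e_{1} - \frac{3}{5} e_{2} - \frac{9}{4} e_{3} - \frac{9}{5} e_{4} - 2 e_{5} + \frac{78}{25} e_{123} + \frac{333}{100} e_{124} + \frac{43}{20} e_{125} + \frac{1251}{400} e_{134} - \frac{187}{80} e_{135} - \frac{93}{20} e_{145}
(-\frac{7}{3} e_{2}) R2 = \frac{7}{15} e_{1} - \frac{3437}{900} e_{2} - \frac{182}{75} e_{3} - \frac{259}{100} e_{4} - \frac{301}{180} e_{5} - \frac{7}{4} e_{123} - \frac{7}{5} e_{124} - \frac{14}{9} e_{125} + \frac{973}{400} e_{234} - \frac{1309}{720} e_{235} - \frac{217}{60} e_{245}
(\frac{3}{5} e_{3}) R2 = -\frac{9}{20} e_{1} - \frac{78}{125} e_{2} + \frac{491}{500} e_{3} + \frac{1251}{2000} e_{4} - \frac{187}{400} e_{5} - \frac{3}{25} e_{123} + \frac{9}{25} e_{134} + \frac{2}{5} e_{135} + \frac{333}{500} e_{234} + \frac{43}{100} e_{235} + \frac{93}{100} e_{345}
(\frac{1}{3} e_{4}) R2 = -\frac{1}{5} e_{1} - \frac{37}{100} e_{2} - \frac{139}{400} e_{3} + \frac{491}{900} e_{4} - \frac{31}{60} e_{5} - \frac{1}{15} e_{124} - \frac{1}{4} e_{134} + \frac{2}{9} e_{145} - \frac{26}{75} e_{234} + \frac{43}{180} e_{245} - \frac{187}{720} e_{345}
(e_{5}) R2 = -\frac{2}{3} e_{1} - \frac{43}{60} e_{2} + \frac{187}{240} e_{3} + \frac{31}{20} e_{4} + \frac{491}{300} e_{5} - \frac{1}{5} e_{125} - \frac{3}{4} e_{135} - \frac{3}{5} e_{145} - \frac{26}{25} e_{235} - \frac{111}{100} e_{245} - \frac{417}{400} e_{345}
Summing the partial products and collecting blades:
Answer: -\frac{144}{25} e_{1} - \frac{27583}{4500} e_{2} - \frac{3263}{1000} e_{3} - \frac{30041}{18000} e_{4} - \frac{10871}{3600} e_{5} + \frac{5}{4} e_{123} + \frac{559}{300} e_{124} + \frac{71}{180} e_{125} + \frac{259}{80} e_{134} - \frac{43}{16} e_{135} - \frac{181}{36} e_{145} + \frac{16511}{6000} e_{234} - \frac{8741}{3600} e_{235} - \frac{4039}{900} e_{245} - \frac{67}{180} e_{345}


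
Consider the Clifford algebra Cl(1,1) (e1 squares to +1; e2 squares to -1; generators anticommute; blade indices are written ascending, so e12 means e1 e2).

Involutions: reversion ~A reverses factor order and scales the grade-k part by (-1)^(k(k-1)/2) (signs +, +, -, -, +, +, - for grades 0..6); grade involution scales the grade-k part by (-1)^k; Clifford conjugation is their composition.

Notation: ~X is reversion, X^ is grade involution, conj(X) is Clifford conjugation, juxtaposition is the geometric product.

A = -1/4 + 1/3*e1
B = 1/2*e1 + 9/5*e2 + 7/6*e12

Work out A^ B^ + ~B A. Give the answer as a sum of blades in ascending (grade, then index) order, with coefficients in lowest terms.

first term: 1/6 + 1/8*e1 + 11/180*e2 + 37/120*e12
second term: 1/6 - 1/8*e1 - 11/180*e2 - 37/120*e12
Answer: 1/3


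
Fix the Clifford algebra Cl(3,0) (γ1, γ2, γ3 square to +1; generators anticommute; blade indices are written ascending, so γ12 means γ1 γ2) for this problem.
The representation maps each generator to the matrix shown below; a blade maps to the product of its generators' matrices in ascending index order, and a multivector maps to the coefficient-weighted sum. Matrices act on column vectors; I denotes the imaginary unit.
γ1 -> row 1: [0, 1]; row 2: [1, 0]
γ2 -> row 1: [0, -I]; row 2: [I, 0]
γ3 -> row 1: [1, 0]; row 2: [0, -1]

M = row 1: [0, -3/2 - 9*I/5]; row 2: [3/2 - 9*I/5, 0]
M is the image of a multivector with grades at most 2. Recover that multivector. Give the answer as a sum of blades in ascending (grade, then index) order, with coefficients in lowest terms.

Method: 1, rho(γ1), rho(γ2), rho(γ3) form a trace-orthogonal basis of the 2x2 complex matrices (tr(X Y) = 2 if X = Y, else 0), so M = m0*1 + m1*rho(γ1) + m2*rho(γ2) + m3*rho(γ3) with m0 = tr(M)/2 = 0, m1 = tr(M rho(γ1))/2 = -9*I/5, m2 = tr(M rho(γ2))/2 = -3*I/2, m3 = tr(M rho(γ3))/2 = 0.
Multiplying table entries, the bivector images are rho(γ12) = I*rho(γ3), rho(γ13) = -I*rho(γ2), rho(γ23) = I*rho(γ1); with real blade coefficients the real parts of m0..m3 are the coefficients of 1, γ1, γ2, γ3 and the imaginary parts give the bivectors (γ23: Im m1, γ13: -Im m2, γ12: Im m3).
Answer: 3/2*γ13 - 9/5*γ23


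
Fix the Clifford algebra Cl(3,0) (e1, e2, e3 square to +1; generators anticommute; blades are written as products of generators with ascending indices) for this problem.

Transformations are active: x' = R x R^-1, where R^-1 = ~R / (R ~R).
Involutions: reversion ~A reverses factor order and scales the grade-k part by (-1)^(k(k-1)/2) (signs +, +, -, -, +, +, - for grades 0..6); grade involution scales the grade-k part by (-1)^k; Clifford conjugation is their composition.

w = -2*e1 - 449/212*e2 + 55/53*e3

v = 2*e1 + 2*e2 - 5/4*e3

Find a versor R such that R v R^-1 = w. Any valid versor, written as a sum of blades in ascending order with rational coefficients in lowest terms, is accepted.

R = v + w = -25/212*e2 - 45/212*e3 works: the equal norms (153/16) guarantee its sandwich swaps v into w.
Answer: -25/212*e2 - 45/212*e3


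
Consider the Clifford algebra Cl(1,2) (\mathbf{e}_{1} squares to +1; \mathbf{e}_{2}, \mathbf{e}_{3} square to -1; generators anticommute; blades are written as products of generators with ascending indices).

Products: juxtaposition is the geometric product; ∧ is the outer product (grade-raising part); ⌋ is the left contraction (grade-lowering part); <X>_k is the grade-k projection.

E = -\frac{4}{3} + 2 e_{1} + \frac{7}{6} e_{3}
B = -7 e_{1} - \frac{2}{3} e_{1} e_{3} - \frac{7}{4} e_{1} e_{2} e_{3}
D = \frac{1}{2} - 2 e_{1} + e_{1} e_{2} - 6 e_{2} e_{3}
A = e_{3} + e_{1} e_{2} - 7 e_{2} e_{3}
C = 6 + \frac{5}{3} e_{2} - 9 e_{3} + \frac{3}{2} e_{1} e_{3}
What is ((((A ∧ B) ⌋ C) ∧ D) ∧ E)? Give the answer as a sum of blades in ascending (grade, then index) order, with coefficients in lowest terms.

step 1: 7 e_{1} e_{3} + 49 e_{1} e_{2} e_{3}
step 2: \frac{21}{2}
step 3: \frac{21}{4} - 21 e_{1} + \frac{21}{2} e_{1} e_{2} - 63 e_{2} e_{3}
step 4: -7 + \frac{77}{2} e_{1} + \frac{49}{8} e_{3} - 14 e_{1} e_{2} - \frac{49}{2} e_{1} e_{3} + 84 e_{2} e_{3} - \frac{455}{4} e_{1} e_{2} e_{3}
Answer: -7 + \frac{77}{2} e_{1} + \frac{49}{8} e_{3} - 14 e_{1} e_{2} - \frac{49}{2} e_{1} e_{3} + 84 e_{2} e_{3} - \frac{455}{4} e_{1} e_{2} e_{3}


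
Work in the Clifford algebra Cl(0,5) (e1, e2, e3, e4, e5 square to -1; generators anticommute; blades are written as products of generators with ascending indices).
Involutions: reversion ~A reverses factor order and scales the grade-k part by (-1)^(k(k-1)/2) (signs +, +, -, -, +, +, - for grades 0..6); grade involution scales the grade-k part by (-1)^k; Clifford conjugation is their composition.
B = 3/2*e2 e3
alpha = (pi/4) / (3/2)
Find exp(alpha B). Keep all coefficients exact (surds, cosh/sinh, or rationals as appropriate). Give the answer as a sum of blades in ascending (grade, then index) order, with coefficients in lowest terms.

B^2 = (3/2)^2*(e2 e3)^2 = 9/4*(-1) = -9/4 (a basis 2-blade squares to minus the product of its generators' squares).
B^2 = -9/4 — the series telescopes trigonometrically here: l = 3/2, alpha*l = pi/4, so exp(alpha B) = cos(pi/4) + (sin(pi/4)/(3/2))*B = sqrt(2)/2 + (sqrt(2)/3)*B.
Answer: sqrt(2)/2 + sqrt(2)/2*e2 e3


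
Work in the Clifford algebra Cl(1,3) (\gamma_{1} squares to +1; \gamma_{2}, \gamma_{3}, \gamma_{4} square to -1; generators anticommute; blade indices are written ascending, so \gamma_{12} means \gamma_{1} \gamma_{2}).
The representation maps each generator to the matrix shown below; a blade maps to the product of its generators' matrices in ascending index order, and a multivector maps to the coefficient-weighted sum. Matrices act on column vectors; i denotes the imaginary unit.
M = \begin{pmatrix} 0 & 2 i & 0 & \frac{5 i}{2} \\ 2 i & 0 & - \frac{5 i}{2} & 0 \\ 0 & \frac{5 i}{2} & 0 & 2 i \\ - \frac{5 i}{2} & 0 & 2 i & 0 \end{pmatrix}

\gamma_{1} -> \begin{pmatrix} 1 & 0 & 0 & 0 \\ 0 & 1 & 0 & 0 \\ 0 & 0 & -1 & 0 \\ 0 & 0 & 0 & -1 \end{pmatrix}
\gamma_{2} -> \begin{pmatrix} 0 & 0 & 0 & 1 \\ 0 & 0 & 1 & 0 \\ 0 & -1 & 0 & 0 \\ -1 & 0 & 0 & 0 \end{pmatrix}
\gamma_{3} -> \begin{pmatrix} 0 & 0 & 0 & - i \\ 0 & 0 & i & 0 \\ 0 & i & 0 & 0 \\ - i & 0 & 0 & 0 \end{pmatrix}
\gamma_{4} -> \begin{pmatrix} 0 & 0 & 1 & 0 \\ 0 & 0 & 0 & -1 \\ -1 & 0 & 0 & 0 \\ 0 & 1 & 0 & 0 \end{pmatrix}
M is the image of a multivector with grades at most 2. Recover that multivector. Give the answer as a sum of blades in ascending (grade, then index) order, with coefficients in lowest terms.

Method: the blade images are trace-orthogonal — tr(rho(e_A) rho(e_B)^-1) = 4 if A = B and 0 otherwise — and rho(e_A)^-1 = (e_A)^2 * rho(e_A) with (e_A)^2 = +1 or -1, so the coefficient of e_A in the preimage is (e_A)^2 * tr(M rho(e_A))/4.
Nonzero projections over blades of grade <= 2: \gamma_{13}: (\gamma_{13})^2 = +1, tr(M rho(\gamma_{13})) = -10, coefficient -\frac{5}{2}; \gamma_{34}: (\gamma_{34})^2 = -1, tr(M rho(\gamma_{34})) = 8, coefficient -2. Every other blade of grade <= 2 projects to 0.
Answer: -\frac{5}{2} \gamma_{13} - 2 \gamma_{34}


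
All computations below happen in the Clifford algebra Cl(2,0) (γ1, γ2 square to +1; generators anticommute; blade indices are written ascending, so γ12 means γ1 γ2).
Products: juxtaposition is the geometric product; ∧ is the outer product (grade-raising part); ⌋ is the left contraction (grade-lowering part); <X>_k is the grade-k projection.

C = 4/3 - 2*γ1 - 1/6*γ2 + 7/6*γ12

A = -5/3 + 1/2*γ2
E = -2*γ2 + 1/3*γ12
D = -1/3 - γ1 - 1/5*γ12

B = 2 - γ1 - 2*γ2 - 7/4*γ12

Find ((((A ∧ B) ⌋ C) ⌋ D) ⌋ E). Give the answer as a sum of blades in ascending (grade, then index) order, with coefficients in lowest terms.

step 1: -10/3 + 5/3*γ1 + 13/3*γ2 + 41/12*γ12
step 2: -899/72 + 29/18*γ1 + 5/2*γ2 - 35/9*γ12
step 3: 383/216 + 935/72*γ1 - 29/90*γ2 + 899/360*γ12
step 4: -203/1080 + 29/270*γ1 + 169/216*γ2 + 383/648*γ12
Answer: -203/1080 + 29/270*γ1 + 169/216*γ2 + 383/648*γ12


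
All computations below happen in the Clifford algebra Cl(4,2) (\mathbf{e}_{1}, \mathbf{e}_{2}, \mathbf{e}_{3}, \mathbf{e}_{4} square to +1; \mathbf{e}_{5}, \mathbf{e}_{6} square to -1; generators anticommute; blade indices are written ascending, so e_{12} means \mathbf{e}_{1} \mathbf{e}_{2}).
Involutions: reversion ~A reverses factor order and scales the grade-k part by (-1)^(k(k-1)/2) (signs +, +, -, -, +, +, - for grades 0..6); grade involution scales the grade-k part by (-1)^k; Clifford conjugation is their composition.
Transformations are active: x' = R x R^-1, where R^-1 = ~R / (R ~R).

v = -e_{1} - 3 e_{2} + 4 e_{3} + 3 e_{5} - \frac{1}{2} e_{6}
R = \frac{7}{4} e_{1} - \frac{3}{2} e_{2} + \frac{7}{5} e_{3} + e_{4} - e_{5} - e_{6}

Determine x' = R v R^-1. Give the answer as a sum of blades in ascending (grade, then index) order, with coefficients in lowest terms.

~R = \frac{7}{4} e_{1} - \frac{3}{2} e_{2} + \frac{7}{5} e_{3} + e_{4} - e_{5} - e_{6}, and R ~R = \frac{2509}{400}, so R^-1 = ~R / (\frac{2509}{400}).
R v = \frac{217}{20} - \frac{27}{4} e_{12} + \frac{42}{5} e_{13} + e_{14} + \frac{17}{4} e_{15} - \frac{15}{8} e_{16} - \frac{9}{5} e_{23} + 3 e_{24} - \frac{15}{2} e_{25} - \frac{9}{4} e_{26} - 4 e_{34} + \frac{41}{5} e_{35} + \frac{33}{10} e_{36} + 3 e_{45} - \frac{1}{2} e_{46} + \frac{7}{2} e_{56}
Answer: \frac{17699}{2509} e_{1} - \frac{5493}{2509} e_{2} + \frac{2116}{2509} e_{3} + \frac{8680}{2509} e_{4} - \frac{16207}{2509} e_{5} - \frac{14851}{5018} e_{6}


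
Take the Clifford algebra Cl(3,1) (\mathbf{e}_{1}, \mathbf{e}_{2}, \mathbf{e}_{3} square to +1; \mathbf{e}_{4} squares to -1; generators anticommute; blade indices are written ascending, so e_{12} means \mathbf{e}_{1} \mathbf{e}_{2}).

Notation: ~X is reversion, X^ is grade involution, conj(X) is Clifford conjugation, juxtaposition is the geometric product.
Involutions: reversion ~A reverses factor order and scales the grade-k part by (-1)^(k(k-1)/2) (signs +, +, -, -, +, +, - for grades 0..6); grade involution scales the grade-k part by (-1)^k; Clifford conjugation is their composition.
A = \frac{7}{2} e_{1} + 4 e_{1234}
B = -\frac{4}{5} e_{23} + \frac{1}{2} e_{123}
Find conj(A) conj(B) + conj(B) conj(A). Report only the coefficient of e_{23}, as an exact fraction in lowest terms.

first term: 2 e_{4} - \frac{16}{5} e_{14} - \frac{7}{4} e_{23} - \frac{14}{5} e_{123}
second term: -2 e_{4} - \frac{16}{5} e_{14} - \frac{7}{4} e_{23} - \frac{14}{5} e_{123}
Answer: -\frac{7}{2}


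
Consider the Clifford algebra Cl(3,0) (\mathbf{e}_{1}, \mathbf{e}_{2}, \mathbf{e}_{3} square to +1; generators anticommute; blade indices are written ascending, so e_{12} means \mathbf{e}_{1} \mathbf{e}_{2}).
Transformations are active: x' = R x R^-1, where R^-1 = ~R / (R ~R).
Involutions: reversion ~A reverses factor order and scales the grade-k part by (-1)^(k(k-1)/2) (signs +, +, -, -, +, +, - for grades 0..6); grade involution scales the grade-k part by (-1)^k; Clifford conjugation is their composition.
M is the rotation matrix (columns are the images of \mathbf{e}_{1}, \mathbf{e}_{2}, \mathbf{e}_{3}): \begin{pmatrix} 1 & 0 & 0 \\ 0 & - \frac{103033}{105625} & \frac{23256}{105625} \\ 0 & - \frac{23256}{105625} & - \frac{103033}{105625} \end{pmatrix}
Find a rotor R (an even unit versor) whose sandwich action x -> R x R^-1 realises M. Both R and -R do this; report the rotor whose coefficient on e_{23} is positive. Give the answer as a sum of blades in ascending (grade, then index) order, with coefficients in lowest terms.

Method: write R = a + b12*e_{12} + b13*e_{13} + b23*e_{23} with a^2 + b12^2 + b13^2 + b23^2 = 1 (so R^-1 = ~R). Expanding the columns R e_j ~R gives tr M = 4a^2 - 1 and, from the antisymmetric part, M21 - M12 = -4a*b12, M13 - M31 = 4a*b13, M32 - M23 = -4a*b23.
Here tr M = -\frac{100441}{105625}, so a^2 = (1 + tr M)/4 = \frac{1296}{105625} and a = ±\frac{36}{325}. Taking a = \frac{36}{325}: M21 - M12 = 0, M13 - M31 = 0, M32 - M23 = -\frac{46512}{105625}, giving b12 = 0, b13 = 0, b23 = \frac{323}{325}, i.e. R = \frac{36}{325} + \frac{323}{325} e_{23}.
Its e_{23} coefficient is already positive.
Answer: \frac{36}{325} + \frac{323}{325} e_{23}. Sheet selection: the two-to-one cover makes ±R indistinguishable at the matrix level (trace -\frac{100441}{105625}), so uniqueness comes from the required sign on e_{23}.


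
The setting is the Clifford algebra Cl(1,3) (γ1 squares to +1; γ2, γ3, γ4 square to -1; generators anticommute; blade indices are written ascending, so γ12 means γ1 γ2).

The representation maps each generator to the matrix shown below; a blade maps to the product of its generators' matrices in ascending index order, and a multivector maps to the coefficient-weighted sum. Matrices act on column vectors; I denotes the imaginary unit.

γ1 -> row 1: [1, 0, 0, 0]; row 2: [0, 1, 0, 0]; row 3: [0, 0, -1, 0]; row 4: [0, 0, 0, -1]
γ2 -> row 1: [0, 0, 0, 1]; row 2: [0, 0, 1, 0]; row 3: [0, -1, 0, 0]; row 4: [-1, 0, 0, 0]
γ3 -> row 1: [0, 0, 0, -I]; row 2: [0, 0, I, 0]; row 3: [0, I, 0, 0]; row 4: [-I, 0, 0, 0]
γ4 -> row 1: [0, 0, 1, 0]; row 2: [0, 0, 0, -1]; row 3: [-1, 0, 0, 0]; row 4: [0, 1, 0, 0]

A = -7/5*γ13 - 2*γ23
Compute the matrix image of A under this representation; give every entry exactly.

Bivector images (products of the table entries): rho(γ13) = rho(γ1)rho(γ3) = row 1: [0, 0, 0, -I]; row 2: [0, 0, I, 0]; row 3: [0, -I, 0, 0]; row 4: [I, 0, 0, 0]; rho(γ23) = rho(γ2)rho(γ3) = row 1: [-I, 0, 0, 0]; row 2: [0, I, 0, 0]; row 3: [0, 0, -I, 0]; row 4: [0, 0, 0, I].
M = (-7/5)*rho(γ13) + (-2)*rho(γ23), summed entrywise:
Answer: row 1: [2*I, 0, 0, 7*I/5]; row 2: [0, -2*I, -7*I/5, 0]; row 3: [0, 7*I/5, 2*I, 0]; row 4: [-7*I/5, 0, 0, -2*I]


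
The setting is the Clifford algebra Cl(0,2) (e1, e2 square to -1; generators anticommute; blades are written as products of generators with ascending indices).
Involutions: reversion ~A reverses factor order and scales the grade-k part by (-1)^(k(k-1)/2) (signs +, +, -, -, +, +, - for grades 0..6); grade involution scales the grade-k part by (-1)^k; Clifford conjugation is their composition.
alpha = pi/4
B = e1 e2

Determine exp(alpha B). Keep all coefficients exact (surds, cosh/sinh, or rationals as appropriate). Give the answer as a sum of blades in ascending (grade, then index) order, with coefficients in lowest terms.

B^2 = (1)^2*(e1 e2)^2 = 1*(-1) = -1 (a basis 2-blade squares to minus the product of its generators' squares).
B^2 = -1 — a negative square means the series sums to a rotation: l = 1, alpha*l = pi/4, so exp(alpha B) = cos(pi/4) + (sin(pi/4)/1)*B = sqrt(2)/2 + (sqrt(2)/2)*B.
Answer: sqrt(2)/2 + sqrt(2)/2*e1 e2


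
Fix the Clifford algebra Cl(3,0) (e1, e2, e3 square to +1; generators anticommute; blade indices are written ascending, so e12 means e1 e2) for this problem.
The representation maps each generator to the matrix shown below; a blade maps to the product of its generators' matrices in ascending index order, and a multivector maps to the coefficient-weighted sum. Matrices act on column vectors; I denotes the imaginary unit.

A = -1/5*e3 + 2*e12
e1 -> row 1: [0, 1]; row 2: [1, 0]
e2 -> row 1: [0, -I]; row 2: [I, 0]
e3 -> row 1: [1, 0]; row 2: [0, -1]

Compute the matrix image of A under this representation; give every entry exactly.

Bivector images (products of the table entries): rho(e12) = rho(e1)rho(e2) = row 1: [I, 0]; row 2: [0, -I].
M = (-1/5)*rho(e3) + (2)*rho(e12), summed entrywise:
Answer: row 1: [-1/5 + 2*I, 0]; row 2: [0, 1/5 - 2*I]


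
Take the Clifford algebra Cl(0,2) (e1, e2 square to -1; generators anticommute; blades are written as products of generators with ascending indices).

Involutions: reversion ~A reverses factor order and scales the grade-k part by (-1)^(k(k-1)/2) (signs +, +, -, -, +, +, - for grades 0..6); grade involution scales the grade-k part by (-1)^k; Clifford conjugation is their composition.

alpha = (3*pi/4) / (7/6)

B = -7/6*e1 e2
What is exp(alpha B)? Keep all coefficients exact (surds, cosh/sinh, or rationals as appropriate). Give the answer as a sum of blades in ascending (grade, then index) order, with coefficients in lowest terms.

B^2 = (-7/6)^2*(e1 e2)^2 = 49/36*(-1) = -49/36 (a basis 2-blade squares to minus the product of its generators' squares).
B^2 = -49/36 — a negative square means the series sums to a rotation: l = 7/6, alpha*l = 3*pi/4, so exp(alpha B) = cos(3*pi/4) + (sin(3*pi/4)/(7/6))*B = -sqrt(2)/2 + (3*sqrt(2)/7)*B.
Answer: -sqrt(2)/2 - sqrt(2)/2*e1 e2


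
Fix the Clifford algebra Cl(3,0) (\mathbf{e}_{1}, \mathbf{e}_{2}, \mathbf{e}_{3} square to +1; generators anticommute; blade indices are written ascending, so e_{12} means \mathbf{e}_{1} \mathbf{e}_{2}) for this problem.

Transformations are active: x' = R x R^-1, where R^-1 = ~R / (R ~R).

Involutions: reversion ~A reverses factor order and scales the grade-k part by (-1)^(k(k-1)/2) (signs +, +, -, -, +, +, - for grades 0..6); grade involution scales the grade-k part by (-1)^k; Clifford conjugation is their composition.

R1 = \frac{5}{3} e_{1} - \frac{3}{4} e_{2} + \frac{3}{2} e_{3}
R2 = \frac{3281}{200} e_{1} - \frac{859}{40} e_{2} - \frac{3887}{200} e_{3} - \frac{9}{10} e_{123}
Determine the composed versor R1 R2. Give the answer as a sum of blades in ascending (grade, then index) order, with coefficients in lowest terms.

Distribute over the terms of R1 (each basis-blade product reordered to ascending indices, repeated generators contracted through their squares):
(\frac{5}{3} e_{1}) R2 = \frac{3281}{120} - \frac{859}{24} e_{12} - \frac{3887}{120} e_{13} - \frac{3}{2} e_{23}
(-\frac{3}{4} e_{2}) R2 = \frac{2577}{160} + \frac{9843}{800} e_{12} - \frac{27}{40} e_{13} + \frac{11661}{800} e_{23}
(\frac{3}{2} e_{3}) R2 = -\frac{11661}{400} - \frac{27}{20} e_{12} - \frac{9843}{400} e_{13} + \frac{2577}{80} e_{23}
Summing the partial products and collecting blades:
Answer: \frac{34309}{2400} - \frac{59611}{2400} e_{12} - \frac{69209}{1200} e_{13} + \frac{36231}{800} e_{23}


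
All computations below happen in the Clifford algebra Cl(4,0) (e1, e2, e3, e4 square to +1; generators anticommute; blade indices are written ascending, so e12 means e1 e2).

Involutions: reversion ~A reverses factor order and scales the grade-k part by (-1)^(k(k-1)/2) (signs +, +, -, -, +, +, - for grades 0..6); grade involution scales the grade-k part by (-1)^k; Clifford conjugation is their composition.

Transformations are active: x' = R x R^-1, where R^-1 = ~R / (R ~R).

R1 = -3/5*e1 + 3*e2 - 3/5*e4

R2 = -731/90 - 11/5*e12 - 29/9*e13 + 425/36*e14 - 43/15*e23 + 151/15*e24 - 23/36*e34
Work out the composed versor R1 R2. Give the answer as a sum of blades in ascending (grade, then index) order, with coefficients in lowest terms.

Distribute over the terms of R1 (each basis-blade product reordered to ascending indices, repeated generators contracted through their squares):
(-3/5*e1) R2 = 731/150*e1 + 33/25*e2 + 29/15*e3 - 85/12*e4 + 43/25*e123 - 151/25*e124 + 23/60*e134
(3*e2) R2 = 33/5*e1 - 731/30*e2 - 43/5*e3 + 151/5*e4 + 29/3*e123 - 425/12*e124 - 23/12*e234
(-3/5*e4) R2 = 85/12*e1 + 151/25*e2 - 23/60*e3 + 731/150*e4 + 33/25*e124 + 29/15*e134 + 43/25*e234
Summing the partial products and collecting blades:
Answer: 5567/300*e1 - 2551/150*e2 - 141/20*e3 + 2799/100*e4 + 854/75*e123 - 12041/300*e124 + 139/60*e134 - 59/300*e234


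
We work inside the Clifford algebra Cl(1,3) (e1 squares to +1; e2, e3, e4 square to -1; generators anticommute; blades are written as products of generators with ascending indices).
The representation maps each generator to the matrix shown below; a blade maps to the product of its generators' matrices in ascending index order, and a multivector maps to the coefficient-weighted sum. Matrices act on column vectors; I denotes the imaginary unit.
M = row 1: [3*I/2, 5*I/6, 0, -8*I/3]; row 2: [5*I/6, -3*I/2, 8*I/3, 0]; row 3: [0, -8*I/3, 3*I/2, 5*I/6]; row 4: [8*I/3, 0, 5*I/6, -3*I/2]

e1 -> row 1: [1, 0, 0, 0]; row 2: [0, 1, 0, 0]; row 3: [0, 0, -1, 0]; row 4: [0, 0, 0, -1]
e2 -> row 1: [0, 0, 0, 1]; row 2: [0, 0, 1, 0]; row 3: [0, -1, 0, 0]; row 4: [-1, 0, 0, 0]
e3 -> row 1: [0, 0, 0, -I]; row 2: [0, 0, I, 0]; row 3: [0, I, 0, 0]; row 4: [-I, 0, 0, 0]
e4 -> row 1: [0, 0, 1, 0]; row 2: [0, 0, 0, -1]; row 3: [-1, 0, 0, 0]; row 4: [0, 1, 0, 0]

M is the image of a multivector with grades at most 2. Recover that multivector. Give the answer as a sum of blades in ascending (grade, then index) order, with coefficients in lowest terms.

Method: the blade images are trace-orthogonal — tr(rho(e_A) rho(e_B)^-1) = 4 if A = B and 0 otherwise — and rho(e_A)^-1 = (e_A)^2 * rho(e_A) with (e_A)^2 = +1 or -1, so the coefficient of e_A in the preimage is (e_A)^2 * tr(M rho(e_A))/4.
Nonzero projections over blades of grade <= 2: e1 e3: (e1 e3)^2 = +1, tr(M rho(e1 e3)) = 32/3, coefficient 8/3; e2 e3: (e2 e3)^2 = -1, tr(M rho(e2 e3)) = 6, coefficient -3/2; e3 e4: (e3 e4)^2 = -1, tr(M rho(e3 e4)) = 10/3, coefficient -5/6. Every other blade of grade <= 2 projects to 0.
Answer: 8/3*e1 e3 - 3/2*e2 e3 - 5/6*e3 e4


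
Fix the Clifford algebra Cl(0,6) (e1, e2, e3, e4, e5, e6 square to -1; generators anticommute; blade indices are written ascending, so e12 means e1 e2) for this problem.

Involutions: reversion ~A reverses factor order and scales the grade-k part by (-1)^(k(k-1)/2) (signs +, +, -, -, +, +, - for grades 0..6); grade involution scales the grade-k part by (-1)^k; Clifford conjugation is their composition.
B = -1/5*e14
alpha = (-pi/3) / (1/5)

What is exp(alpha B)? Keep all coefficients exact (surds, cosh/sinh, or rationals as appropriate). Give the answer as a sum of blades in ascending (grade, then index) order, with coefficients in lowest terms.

B^2 = (-1/5)^2*(e14)^2 = 1/25*(-1) = -1/25 (a basis 2-blade squares to minus the product of its generators' squares).
B^2 = -1/25 — B^2 < 0, so the exponential closes trigonometrically: l = 1/5, alpha*l = -pi/3, so exp(alpha B) = cos(-pi/3) + (sin(-pi/3)/(1/5))*B = 1/2 + (-5*sqrt(3)/2)*B.
Answer: 1/2 + sqrt(3)/2*e14


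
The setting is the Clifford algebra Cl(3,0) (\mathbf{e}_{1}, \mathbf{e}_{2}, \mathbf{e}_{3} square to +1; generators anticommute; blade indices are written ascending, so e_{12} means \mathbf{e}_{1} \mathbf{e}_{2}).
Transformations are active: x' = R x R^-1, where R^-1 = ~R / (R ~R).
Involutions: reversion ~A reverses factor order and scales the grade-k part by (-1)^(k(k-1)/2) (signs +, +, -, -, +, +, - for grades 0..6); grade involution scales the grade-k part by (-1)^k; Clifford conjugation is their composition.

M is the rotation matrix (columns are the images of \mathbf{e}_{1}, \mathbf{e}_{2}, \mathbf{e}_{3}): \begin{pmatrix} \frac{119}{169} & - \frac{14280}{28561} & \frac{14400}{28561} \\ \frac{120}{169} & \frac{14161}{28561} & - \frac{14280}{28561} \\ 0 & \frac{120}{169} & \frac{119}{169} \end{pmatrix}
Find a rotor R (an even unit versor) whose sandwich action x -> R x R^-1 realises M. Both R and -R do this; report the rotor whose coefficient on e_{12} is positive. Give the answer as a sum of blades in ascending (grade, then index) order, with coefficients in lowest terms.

Method: write R = a + b12*e_{12} + b13*e_{13} + b23*e_{23} with a^2 + b12^2 + b13^2 + b23^2 = 1 (so R^-1 = ~R). Expanding the columns R e_j ~R gives tr M = 4a^2 - 1 and, from the antisymmetric part, M21 - M12 = -4a*b12, M13 - M31 = 4a*b13, M32 - M23 = -4a*b23.
Here tr M = \frac{54383}{28561}, so a^2 = (1 + tr M)/4 = \frac{20736}{28561} and a = ±\frac{144}{169}. Taking a = \frac{144}{169}: M21 - M12 = \frac{34560}{28561}, M13 - M31 = \frac{14400}{28561}, M32 - M23 = \frac{34560}{28561}, giving b12 = -\frac{60}{169}, b13 = \frac{25}{169}, b23 = -\frac{60}{169}, i.e. R = \frac{144}{169} - \frac{60}{169} e_{12} + \frac{25}{169} e_{13} - \frac{60}{169} e_{23}.
Its e_{12} coefficient is negative, so report the other preimage -R.
Answer: -\frac{144}{169} + \frac{60}{169} e_{12} - \frac{25}{169} e_{13} + \frac{60}{169} e_{23}. Why the constraint matters: R and -R act identically through the sandwich — M has trace \frac{54383}{28561} either way — so only the sign condition on e_{12} picks one of the two preimages.


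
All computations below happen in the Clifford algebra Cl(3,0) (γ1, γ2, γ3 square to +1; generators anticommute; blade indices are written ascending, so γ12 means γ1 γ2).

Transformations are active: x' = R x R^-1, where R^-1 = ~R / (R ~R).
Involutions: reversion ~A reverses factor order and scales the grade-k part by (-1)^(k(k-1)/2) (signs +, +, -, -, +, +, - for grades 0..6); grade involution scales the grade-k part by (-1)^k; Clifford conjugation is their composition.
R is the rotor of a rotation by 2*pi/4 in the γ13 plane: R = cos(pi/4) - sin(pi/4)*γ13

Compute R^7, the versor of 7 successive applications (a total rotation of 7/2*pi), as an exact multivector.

Rotor phase runs at HALF the rotation angle; powers of one rotor simply add phase, so after 7 steps in γ13 the phase is 7*pi/4 = 7*pi/4 and R^7 = cos(7*pi/4) - sin(7*pi/4)*γ13.
cos(7*pi/4) = sqrt(2)/2 and sin(7*pi/4) = -sqrt(2)/2, so R^7 = sqrt(2)/2 + sqrt(2)/2*γ13. The net rotation is 3/2*pi (after discarding 1 full turn, each of which contributes a factor -1 to the rotor); the rotor keeps the half-angle phase exactly.
Answer: sqrt(2)/2 + sqrt(2)/2*γ13


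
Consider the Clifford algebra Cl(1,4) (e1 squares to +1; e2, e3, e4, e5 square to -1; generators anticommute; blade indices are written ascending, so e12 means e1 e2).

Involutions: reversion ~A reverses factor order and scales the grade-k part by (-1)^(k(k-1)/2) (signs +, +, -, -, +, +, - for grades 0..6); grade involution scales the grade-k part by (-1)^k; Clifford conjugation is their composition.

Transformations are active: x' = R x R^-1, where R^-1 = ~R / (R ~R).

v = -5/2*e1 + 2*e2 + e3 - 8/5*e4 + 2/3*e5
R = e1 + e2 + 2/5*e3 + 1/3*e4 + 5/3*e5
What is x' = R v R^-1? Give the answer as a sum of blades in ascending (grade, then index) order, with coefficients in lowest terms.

~R = e1 + e2 + 2/5*e3 + 1/3*e4 + 5/3*e5, and R ~R = -686/225, so R^-1 = ~R / (-686/225).
R v = -493/90 + 9/2*e12 + 2*e13 - 23/30*e14 + 29/6*e15 + 1/5*e23 - 34/15*e24 - 8/3*e25 - 73/75*e34 - 7/5*e35 + 26/9*e45
Answer: 2090/343*e1 + 1093/686*e2 + 150/343*e3 + 28789/10290*e4 + 3651/686*e5


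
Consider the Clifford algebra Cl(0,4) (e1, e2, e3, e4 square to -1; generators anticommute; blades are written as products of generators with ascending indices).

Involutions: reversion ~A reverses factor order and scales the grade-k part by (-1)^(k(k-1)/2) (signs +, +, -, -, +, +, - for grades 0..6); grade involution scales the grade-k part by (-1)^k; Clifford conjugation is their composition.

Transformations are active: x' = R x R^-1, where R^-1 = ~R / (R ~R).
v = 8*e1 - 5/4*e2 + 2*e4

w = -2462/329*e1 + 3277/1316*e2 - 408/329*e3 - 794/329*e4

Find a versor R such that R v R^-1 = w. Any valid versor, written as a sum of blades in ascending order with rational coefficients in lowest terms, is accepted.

Here q(v) = q(w) = -1113/16; the classical choice R = v + w = 170/329*e1 + 408/329*e2 - 408/329*e3 - 136/329*e4 then realises v -> w under the sandwich.
Answer: 170/329*e1 + 408/329*e2 - 408/329*e3 - 136/329*e4


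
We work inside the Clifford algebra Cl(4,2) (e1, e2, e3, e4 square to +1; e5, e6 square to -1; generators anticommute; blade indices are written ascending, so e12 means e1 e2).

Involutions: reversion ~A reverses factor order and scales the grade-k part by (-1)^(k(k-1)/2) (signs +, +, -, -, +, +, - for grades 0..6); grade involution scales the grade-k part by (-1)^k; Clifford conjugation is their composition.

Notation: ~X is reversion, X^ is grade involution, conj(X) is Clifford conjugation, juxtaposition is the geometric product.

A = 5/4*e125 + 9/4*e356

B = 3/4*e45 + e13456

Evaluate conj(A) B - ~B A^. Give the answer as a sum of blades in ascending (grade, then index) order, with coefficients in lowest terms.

first term: 9/4*e14 + 15/16*e124 + 27/16*e346 - 5/4*e2346
second term: -9/4*e14 - 15/16*e124 - 27/16*e346 - 5/4*e2346
Answer: 9/2*e14 + 15/8*e124 + 27/8*e346


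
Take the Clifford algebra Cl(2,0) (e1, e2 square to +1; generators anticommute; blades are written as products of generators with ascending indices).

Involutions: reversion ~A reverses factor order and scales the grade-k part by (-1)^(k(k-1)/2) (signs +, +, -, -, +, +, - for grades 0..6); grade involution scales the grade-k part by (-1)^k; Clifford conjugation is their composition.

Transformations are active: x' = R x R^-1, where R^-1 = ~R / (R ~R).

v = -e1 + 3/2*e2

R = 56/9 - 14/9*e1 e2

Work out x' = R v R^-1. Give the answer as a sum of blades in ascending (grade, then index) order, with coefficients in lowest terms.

~R = 56/9 + 14/9*e1 e2, and R ~R = 3332/81, so R^-1 = ~R / (3332/81).
R v = -77/9*e1 + 70/9*e2
Answer: -27/17*e1 + 29/34*e2


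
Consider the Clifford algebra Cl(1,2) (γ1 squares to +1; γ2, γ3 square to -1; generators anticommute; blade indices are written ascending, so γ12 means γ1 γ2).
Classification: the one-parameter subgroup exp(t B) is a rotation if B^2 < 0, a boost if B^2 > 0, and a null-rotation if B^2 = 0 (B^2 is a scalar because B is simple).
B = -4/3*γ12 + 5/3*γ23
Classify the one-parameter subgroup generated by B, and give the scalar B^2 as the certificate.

B^2 term by term: the squares give (-4/3)^2*(γ12)^2 + (5/3)^2*(γ23)^2 = 16/9*(+1) + 25/9*(-1) = -1 (each basis 2-blade squares to minus the product of its generators' squares); cross terms between blades sharing an index anticommute and cancel. So B^2 = -1.
Answer: rotation, certificate B^2 = -1. The invariant at work: B^2 = -1 is unchanged by conjugation, hence its sign classifies the subgroup whatever basis B is written in.


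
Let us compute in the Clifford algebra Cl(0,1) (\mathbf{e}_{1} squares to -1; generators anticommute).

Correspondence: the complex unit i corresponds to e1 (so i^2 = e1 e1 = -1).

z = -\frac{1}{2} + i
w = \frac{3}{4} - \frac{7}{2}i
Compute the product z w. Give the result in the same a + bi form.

In blades: z = -\frac{1}{2} + e_{1}, w = \frac{3}{4} - \frac{7}{2} e_{1}.
Distribute z over w term by term (generator squares from the signature, products reordered to ascending indices): (-\frac{1}{2})*w = -\frac{3}{8} + \frac{7}{4} e_{1}; (e_{1})*w = \frac{7}{2} + \frac{3}{4} e_{1}.
Sum: \frac{25}{8} + \frac{5}{2} e_{1}; translating back through the correspondence:
Answer: \frac{25}{8} + \frac{5}{2}i


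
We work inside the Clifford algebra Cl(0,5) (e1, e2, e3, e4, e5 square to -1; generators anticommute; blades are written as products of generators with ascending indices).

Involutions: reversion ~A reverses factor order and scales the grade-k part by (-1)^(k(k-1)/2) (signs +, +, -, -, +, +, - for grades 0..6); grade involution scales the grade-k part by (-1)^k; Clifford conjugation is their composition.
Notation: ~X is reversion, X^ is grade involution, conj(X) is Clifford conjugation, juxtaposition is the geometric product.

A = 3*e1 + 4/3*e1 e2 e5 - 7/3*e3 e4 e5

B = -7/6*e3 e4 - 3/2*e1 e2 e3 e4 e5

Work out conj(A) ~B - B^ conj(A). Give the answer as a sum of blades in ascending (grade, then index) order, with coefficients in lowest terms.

first term: 49/18*e5 + 7/2*e1 e2 - 2*e3 e4 - 7/2*e1 e3 e4 - 9/2*e2 e3 e4 e5 + 14/9*e1 e2 e3 e4 e5
second term: -49/18*e5 - 7/2*e1 e2 + 2*e3 e4 + 7/2*e1 e3 e4 + 9/2*e2 e3 e4 e5 - 14/9*e1 e2 e3 e4 e5
Answer: 49/9*e5 + 7*e1 e2 - 4*e3 e4 - 7*e1 e3 e4 - 9*e2 e3 e4 e5 + 28/9*e1 e2 e3 e4 e5
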